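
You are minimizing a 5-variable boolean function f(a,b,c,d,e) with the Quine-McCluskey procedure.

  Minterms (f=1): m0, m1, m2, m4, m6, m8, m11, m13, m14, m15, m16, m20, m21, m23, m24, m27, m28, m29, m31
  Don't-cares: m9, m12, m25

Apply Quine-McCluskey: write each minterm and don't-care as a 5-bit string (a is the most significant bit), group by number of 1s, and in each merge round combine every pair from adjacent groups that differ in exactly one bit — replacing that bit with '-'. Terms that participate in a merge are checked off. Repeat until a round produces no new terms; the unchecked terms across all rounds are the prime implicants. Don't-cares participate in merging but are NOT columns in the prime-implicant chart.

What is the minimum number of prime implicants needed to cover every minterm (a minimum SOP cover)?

6

Round 0: 00000✓ 00001✓ 00010✓ 00100✓ 00110✓ 01000✓ 01001✓ 01011✓ 01100✓ 01101✓ 01110✓ 01111✓ 10000✓ 10100✓ 10101✓ 10111✓ 11000✓ 11001✓ 11011✓ 11100✓ 11101✓ 11111✓
Round 1: -0000✓ -0100✓ -1000✓ -1001✓ -1011✓ -1100✓ -1101✓ -1111✓ 0-000✓ 0-001✓ 0-100✓ 0-110✓ 00-00✓ 00-10✓ 000-0✓ 0000-✓ 001-0✓ 01-00✓ 01-01✓ 01-11✓ 010-1✓ 0100-✓ 011-0✓ 011-1✓ 0110-✓ 0111-✓ 1-000✓ 1-100✓ 1-101✓ 1-111✓ 10-00✓ 101-1✓ 1010-✓ 11-00✓ 11-01✓ 11-11✓ 110-1✓ 1100-✓ 111-1✓ 1110-✓
Round 2: --000✓ --100✓ -0-00✓ -1-00✓ -1-01✓ -1-11✓ -10-1✓ -100-✓ -11-1✓ -110-✓ 0--00✓ 0-00- 0-1-0 00--0 01--1✓ 01-0-✓ 011-- 1--00✓ 1-1-1 1-10- 11--1✓ 11-0-✓
Round 3: ---00 -1--1 -1-0-
PIs = {---00, -1--1, -1-0-, 0-00-, 0-1-0, 00--0, 011--, 1-1-1, 1-10-}
Coverage chart:
  m0: ---00,0-00-,00--0
  m1: 0-00- ←essential
  m2: 00--0 ←essential
  m4: ---00,0-1-0,00--0
  m6: 0-1-0,00--0
  m8: ---00,-1-0-,0-00-
  m11: -1--1 ←essential
  m13: -1--1,-1-0-,011--
  m14: 0-1-0,011--
  m15: -1--1,011--
  m16: ---00 ←essential
  m20: ---00,1-10-
  m21: 1-1-1,1-10-
  m23: 1-1-1 ←essential
  m24: ---00,-1-0-
  m27: -1--1 ←essential
  m28: ---00,-1-0-,1-10-
  m29: -1--1,-1-0-,1-1-1,1-10-
  m31: -1--1,1-1-1
Essential: ---00, -1--1, 0-00-, 00--0, 1-1-1
Petrick residual → 0-1-0
Min cover (6 terms): d'e' + be + a'c'd' + a'ce' + a'b'e' + ace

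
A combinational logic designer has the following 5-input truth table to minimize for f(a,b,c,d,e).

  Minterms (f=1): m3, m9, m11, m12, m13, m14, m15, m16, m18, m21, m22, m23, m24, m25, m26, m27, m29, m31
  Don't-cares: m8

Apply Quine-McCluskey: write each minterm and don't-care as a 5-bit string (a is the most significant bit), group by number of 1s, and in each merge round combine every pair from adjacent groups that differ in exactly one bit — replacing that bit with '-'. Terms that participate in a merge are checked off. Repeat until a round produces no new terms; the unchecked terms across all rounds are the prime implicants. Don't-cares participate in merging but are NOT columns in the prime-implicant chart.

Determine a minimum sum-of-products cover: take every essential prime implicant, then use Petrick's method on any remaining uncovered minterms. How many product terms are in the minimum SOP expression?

6

[col 0] 00011*, 01000*, 01001*, 01011*, 01100*, 01101*, 01110*, 01111*, 10000*, 10010*, 10101*, 10110*, 10111*, 11000*, 11001*, 11010*, 11011*, 11101*, 11111*
[col 1] -1000*, -1001*, -1011*, -1101*, -1111*, 0-011, 01-00*, 01-01*, 01-11*, 010-1*, 0100-*, 011-0*, 011-1*, 0110-*, 0111-*, 1-000*, 1-010*, 1-101*, 1-111*, 10-10, 100-0*, 101-1*, 1011-, 11-01*, 11-11*, 110-0*, 110-1*, 1100-*, 1101-*, 111-1*
[col 2] -1-01*, -1-11*, -10-1*, -100-, -11-1*, 01--1*, 01-0-, 011--, 1-0-0, 1-1-1, 11--1*, 110--
[col 3] -1--1
Prime implicants: -1--1, -100-, 0-011, 01-0-, 011--, 1-0-0, 1-1-1, 10-10, 1011-, 110--
PI chart (minterm → PIs covering it):
  3 | 0-011  (sole → essential)
  9 | -1--1,-100-,01-0-
  11 | -1--1,0-011
  12 | 01-0-,011--
  13 | -1--1,01-0-,011--
  14 | 011--  (sole → essential)
  15 | -1--1,011--
  16 | 1-0-0  (sole → essential)
  18 | 1-0-0,10-10
  21 | 1-1-1  (sole → essential)
  22 | 10-10,1011-
  23 | 1-1-1,1011-
  24 | -100-,1-0-0,110--
  25 | -1--1,-100-,110--
  26 | 1-0-0,110--
  27 | -1--1,110--
  29 | -1--1,1-1-1
  31 | -1--1,1-1-1
Essential prime implicants: 0-011, 011--, 1-0-0, 1-1-1
Petrick residual → -1--1, 10-10
Minimum SOP uses 6 PIs: be + a'c'de + a'bc + ac'e' + ace + ab'de'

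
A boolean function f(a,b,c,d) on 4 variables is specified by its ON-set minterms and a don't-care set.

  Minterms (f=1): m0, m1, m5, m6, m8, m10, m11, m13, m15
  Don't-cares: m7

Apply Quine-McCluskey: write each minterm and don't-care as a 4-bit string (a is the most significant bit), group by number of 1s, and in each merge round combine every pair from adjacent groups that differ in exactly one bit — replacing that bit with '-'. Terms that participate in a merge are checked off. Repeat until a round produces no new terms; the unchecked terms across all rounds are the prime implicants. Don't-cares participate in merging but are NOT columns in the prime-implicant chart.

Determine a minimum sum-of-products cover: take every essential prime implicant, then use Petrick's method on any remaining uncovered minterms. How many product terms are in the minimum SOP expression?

5

[col 0] 0000*, 0001*, 0101*, 0110*, 0111*, 1000*, 1010*, 1011*, 1101*, 1111*
[col 1] -000, -101*, -111*, 0-01, 000-, 01-1*, 011-, 1-11, 10-0, 101-, 11-1*
[col 2] -1-1
Prime implicants: -000, -1-1, 0-01, 000-, 011-, 1-11, 10-0, 101-
PI chart (minterm → PIs covering it):
  0 | -000,000-
  1 | 0-01,000-
  5 | -1-1,0-01
  6 | 011-  (sole → essential)
  8 | -000,10-0
  10 | 10-0,101-
  11 | 1-11,101-
  13 | -1-1  (sole → essential)
  15 | -1-1,1-11
Essential prime implicants: -1-1, 011-
Petrick residual → -000, 0-01, 101-
Minimum SOP uses 5 PIs: b'c'd' + bd + a'c'd + a'bc + ab'c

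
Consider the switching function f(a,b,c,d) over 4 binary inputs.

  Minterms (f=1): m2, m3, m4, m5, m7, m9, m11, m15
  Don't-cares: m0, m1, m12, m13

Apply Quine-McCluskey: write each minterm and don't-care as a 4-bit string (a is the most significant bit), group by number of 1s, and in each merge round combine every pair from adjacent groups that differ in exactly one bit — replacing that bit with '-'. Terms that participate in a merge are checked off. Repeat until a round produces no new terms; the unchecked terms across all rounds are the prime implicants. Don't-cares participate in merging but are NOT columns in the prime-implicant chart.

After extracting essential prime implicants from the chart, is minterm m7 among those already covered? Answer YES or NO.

YES

[col 0] 0000*, 0001*, 0010*, 0011*, 0100*, 0101*, 0111*, 1001*, 1011*, 1100*, 1101*, 1111*
[col 1] -001*, -011*, -100*, -101*, -111*, 0-00*, 0-01*, 0-11*, 00-0*, 00-1*, 000-*, 001-*, 01-1*, 010-*, 1-01*, 1-11*, 10-1*, 11-1*, 110-*
[col 2] --01*, --11*, -0-1*, -1-1*, -10-, 0--1*, 0-0-, 00--, 1--1*
[col 3] ---1
Prime implicants: ---1, -10-, 0-0-, 00--
PI chart (minterm → PIs covering it):
  2 | 00--  (sole → essential)
  3 | ---1,00--
  4 | -10-,0-0-
  5 | ---1,-10-,0-0-
  7 | ---1  (sole → essential)
  9 | ---1  (sole → essential)
  11 | ---1  (sole → essential)
  15 | ---1  (sole → essential)
Essential prime implicants: ---1, 00--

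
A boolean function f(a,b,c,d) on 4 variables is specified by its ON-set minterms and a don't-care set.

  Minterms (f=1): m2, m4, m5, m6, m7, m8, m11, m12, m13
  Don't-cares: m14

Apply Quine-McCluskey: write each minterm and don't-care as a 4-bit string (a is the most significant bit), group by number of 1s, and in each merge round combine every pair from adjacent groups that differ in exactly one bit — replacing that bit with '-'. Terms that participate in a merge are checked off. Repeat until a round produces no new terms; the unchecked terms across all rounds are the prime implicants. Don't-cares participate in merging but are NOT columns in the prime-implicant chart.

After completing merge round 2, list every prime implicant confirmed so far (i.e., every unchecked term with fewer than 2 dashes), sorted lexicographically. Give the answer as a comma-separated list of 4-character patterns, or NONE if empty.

0-10, 1-00, 1011

Round 0: 0010✓ 0100✓ 0101✓ 0110✓ 0111✓ 1000✓ 1011 1100✓ 1101✓ 1110✓
Round 1: -100✓ -101✓ -110✓ 0-10 01-0✓ 01-1✓ 010-✓ 011-✓ 1-00 11-0✓ 110-✓
Round 2: -1-0 -10- 01--
PIs = {-1-0, -10-, 0-10, 01--, 1-00, 1011}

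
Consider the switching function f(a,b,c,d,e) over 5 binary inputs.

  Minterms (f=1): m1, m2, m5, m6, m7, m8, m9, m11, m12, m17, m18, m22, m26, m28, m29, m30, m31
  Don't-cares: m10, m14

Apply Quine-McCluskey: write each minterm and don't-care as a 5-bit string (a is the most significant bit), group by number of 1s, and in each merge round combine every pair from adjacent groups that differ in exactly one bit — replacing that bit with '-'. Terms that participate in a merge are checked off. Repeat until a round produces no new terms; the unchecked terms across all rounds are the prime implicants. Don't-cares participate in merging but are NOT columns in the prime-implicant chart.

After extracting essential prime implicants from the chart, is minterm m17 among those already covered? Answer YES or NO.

YES

[col 0] 00001*, 00010*, 00101*, 00110*, 00111*, 01000*, 01001*, 01010*, 01011*, 01100*, 01110*, 10001*, 10010*, 10110*, 11010*, 11100*, 11101*, 11110*, 11111*
[col 1] -0001, -0010*, -0110*, -1010*, -1100*, -1110*, 0-001, 0-010*, 0-110*, 00-01, 00-10*, 001-1, 0011-, 01-00*, 01-10*, 010-0*, 010-1*, 0100-*, 0101-*, 011-0*, 1-010*, 1-110*, 10-10*, 11-10*, 111-0*, 111-1*, 1110-*, 1111-*
[col 2] --010*, --110*, -0-10*, -1-10*, -11-0, 0--10*, 01--0, 010--, 1--10*, 111--
[col 3] ---10
Prime implicants: ---10, -0001, -11-0, 0-001, 00-01, 001-1, 0011-, 01--0, 010--, 111--
PI chart (minterm → PIs covering it):
  1 | -0001,0-001,00-01
  2 | ---10  (sole → essential)
  5 | 00-01,001-1
  6 | ---10,0011-
  7 | 001-1,0011-
  8 | 01--0,010--
  9 | 0-001,010--
  11 | 010--  (sole → essential)
  12 | -11-0,01--0
  17 | -0001  (sole → essential)
  18 | ---10  (sole → essential)
  22 | ---10  (sole → essential)
  26 | ---10  (sole → essential)
  28 | -11-0,111--
  29 | 111--  (sole → essential)
  30 | ---10,-11-0,111--
  31 | 111--  (sole → essential)
Essential prime implicants: ---10, -0001, 010--, 111--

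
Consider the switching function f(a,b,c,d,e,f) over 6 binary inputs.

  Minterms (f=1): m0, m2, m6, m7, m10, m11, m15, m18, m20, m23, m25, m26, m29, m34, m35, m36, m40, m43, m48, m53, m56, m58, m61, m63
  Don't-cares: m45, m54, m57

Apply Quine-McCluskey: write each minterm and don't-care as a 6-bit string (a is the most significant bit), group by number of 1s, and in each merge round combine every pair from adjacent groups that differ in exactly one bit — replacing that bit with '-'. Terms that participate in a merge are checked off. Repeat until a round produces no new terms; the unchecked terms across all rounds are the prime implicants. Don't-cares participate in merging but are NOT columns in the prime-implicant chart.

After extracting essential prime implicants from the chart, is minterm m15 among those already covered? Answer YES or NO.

NO

[col 0] 000000*, 000010*, 000110*, 000111*, 001010*, 001011*, 001111*, 010010*, 010100, 010111*, 011001*, 011010*, 011101*, 100010*, 100011*, 100100, 101000*, 101011*, 101101*, 110000*, 110101*, 110110, 111000*, 111001*, 111010*, 111101*, 111111*
[col 1] -00010, -01011, -11001*, -11010, -11101*, 0-0010*, 0-0111, 0-1010*, 00-010*, 00-111, 000-10, 0000-0, 00011-, 001-11, 00101-, 01-010*, 011-01*, 1-1000, 1-1101, 10-011, 10001-, 11-000, 11-101, 111-01*, 1110-0, 11100-, 1111-1
[col 2] -11-01, 0--010
Prime implicants: -00010, -01011, -11-01, -11010, 0--010, 0-0111, 00-111, 000-10, 0000-0, 00011-, 001-11, 00101-, 010100, 1-1000, 1-1101, 10-011, 10001-, 100100, 11-000, 11-101, 110110, 1110-0, 11100-, 1111-1
PI chart (minterm → PIs covering it):
  0 | 0000-0  (sole → essential)
  2 | -00010,0--010,000-10,0000-0
  6 | 000-10,00011-
  7 | 0-0111,00-111,00011-
  10 | 0--010,00101-
  11 | -01011,001-11,00101-
  15 | 00-111,001-11
  18 | 0--010  (sole → essential)
  20 | 010100  (sole → essential)
  23 | 0-0111  (sole → essential)
  25 | -11-01  (sole → essential)
  26 | -11010,0--010
  29 | -11-01  (sole → essential)
  34 | -00010,10001-
  35 | 10-011,10001-
  36 | 100100  (sole → essential)
  40 | 1-1000  (sole → essential)
  43 | -01011,10-011
  48 | 11-000  (sole → essential)
  53 | 11-101  (sole → essential)
  56 | 1-1000,11-000,1110-0,11100-
  58 | -11010,1110-0
  61 | -11-01,1-1101,11-101,1111-1
  63 | 1111-1  (sole → essential)
Essential prime implicants: -11-01, 0--010, 0-0111, 0000-0, 010100, 1-1000, 100100, 11-000, 11-101, 1111-1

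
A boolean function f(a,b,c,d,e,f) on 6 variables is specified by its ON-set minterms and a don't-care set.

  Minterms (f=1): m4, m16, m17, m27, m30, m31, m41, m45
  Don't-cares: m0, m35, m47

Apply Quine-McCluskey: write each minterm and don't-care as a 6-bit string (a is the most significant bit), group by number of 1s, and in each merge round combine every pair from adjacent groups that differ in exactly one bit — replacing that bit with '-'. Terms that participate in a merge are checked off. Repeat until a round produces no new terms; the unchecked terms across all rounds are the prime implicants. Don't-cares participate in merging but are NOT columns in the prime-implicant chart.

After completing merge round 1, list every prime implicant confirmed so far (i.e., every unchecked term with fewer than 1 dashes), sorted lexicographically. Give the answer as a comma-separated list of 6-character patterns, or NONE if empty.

Round 0: 000000✓ 000100✓ 010000✓ 010001✓ 011011✓ 011110✓ 011111✓ 100011 101001✓ 101101✓ 101111✓
Round 1: 0-0000 000-00 01000- 011-11 01111- 101-01 1011-1
PIs = {0-0000, 000-00, 01000-, 011-11, 01111-, 100011, 101-01, 1011-1}

100011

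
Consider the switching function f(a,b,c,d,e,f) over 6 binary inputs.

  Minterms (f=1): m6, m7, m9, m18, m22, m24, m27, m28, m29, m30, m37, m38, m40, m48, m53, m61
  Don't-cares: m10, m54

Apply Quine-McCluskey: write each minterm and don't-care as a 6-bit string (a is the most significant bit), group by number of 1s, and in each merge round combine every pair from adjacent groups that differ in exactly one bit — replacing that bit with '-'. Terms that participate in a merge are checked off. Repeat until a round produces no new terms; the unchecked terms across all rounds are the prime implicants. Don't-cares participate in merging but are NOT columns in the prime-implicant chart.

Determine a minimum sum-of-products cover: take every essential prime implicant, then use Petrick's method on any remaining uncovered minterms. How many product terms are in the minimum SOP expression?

[col 0] 000110*, 000111*, 001001, 001010, 010010*, 010110*, 011000*, 011011, 011100*, 011101*, 011110*, 100101*, 100110*, 101000, 110000, 110101*, 110110*, 111101*
[col 1] -00110*, -10110*, -11101, 0-0110*, 00011-, 01-110, 010-10, 011-00, 0111-0, 01110-, 1-0101, 1-0110*, 11-101
[col 2] --0110
Prime implicants: --0110, -11101, 00011-, 001001, 001010, 01-110, 010-10, 011-00, 011011, 0111-0, 01110-, 1-0101, 101000, 11-101, 110000
PI chart (minterm → PIs covering it):
  6 | --0110,00011-
  7 | 00011-  (sole → essential)
  9 | 001001  (sole → essential)
  18 | 010-10  (sole → essential)
  22 | --0110,01-110,010-10
  24 | 011-00  (sole → essential)
  27 | 011011  (sole → essential)
  28 | 011-00,0111-0,01110-
  29 | -11101,01110-
  30 | 01-110,0111-0
  37 | 1-0101  (sole → essential)
  38 | --0110  (sole → essential)
  40 | 101000  (sole → essential)
  48 | 110000  (sole → essential)
  53 | 1-0101,11-101
  61 | -11101,11-101
Essential prime implicants: --0110, 00011-, 001001, 010-10, 011-00, 011011, 1-0101, 101000, 110000
Petrick residual → -11101, 01-110
Minimum SOP uses 11 PIs: c'def' + bcde'f + a'b'c'de + a'b'cd'e'f + a'bdef' + a'bc'ef' + a'bce'f' + a'bcd'ef + ac'de'f + ab'cd'e'f' + abc'd'e'f'

11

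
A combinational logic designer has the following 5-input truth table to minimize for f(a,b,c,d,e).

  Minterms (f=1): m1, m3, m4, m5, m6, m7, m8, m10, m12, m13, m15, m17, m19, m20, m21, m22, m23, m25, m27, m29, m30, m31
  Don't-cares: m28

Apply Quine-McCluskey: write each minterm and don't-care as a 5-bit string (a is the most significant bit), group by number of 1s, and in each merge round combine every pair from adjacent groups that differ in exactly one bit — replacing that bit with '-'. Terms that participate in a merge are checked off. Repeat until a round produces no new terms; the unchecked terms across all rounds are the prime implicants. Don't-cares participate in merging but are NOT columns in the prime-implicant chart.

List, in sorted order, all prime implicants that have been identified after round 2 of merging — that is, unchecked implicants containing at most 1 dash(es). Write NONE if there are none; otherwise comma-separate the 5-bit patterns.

Round 0: 00001✓ 00011✓ 00100✓ 00101✓ 00110✓ 00111✓ 01000✓ 01010✓ 01100✓ 01101✓ 01111✓ 10001✓ 10011✓ 10100✓ 10101✓ 10110✓ 10111✓ 11001✓ 11011✓ 11100✓ 11101✓ 11110✓ 11111✓
Round 1: -0001✓ -0011✓ -0100✓ -0101✓ -0110✓ -0111✓ -1100✓ -1101✓ -1111✓ 0-100✓ 0-101✓ 0-111✓ 00-01✓ 00-11✓ 000-1✓ 001-0✓ 001-1✓ 0010-✓ 0011-✓ 01-00 010-0 011-1✓ 0110-✓ 1-001✓ 1-011✓ 1-100✓ 1-101✓ 1-110✓ 1-111✓ 10-01✓ 10-11✓ 100-1✓ 101-0✓ 101-1✓ 1010-✓ 1011-✓ 11-01✓ 11-11✓ 110-1✓ 111-0✓ 111-1✓ 1110-✓ 1111-✓
Round 2: --100✓ --101✓ --111✓ -0-01✓ -0-11✓ -00-1✓ -01-0✓ -01-1✓ -010-✓ -011-✓ -11-1✓ -110-✓ 0-1-1✓ 0-10-✓ 00--1✓ 001--✓ 1--01✓ 1--11✓ 1-0-1✓ 1-1-0✓ 1-1-1✓ 1-10-✓ 1-11-✓ 10--1✓ 101--✓ 11--1✓ 111--✓
Round 3: --1-1 --10- -0--1 -01-- 1---1 1-1--
PIs = {--1-1, --10-, -0--1, -01--, 01-00, 010-0, 1---1, 1-1--}

01-00, 010-0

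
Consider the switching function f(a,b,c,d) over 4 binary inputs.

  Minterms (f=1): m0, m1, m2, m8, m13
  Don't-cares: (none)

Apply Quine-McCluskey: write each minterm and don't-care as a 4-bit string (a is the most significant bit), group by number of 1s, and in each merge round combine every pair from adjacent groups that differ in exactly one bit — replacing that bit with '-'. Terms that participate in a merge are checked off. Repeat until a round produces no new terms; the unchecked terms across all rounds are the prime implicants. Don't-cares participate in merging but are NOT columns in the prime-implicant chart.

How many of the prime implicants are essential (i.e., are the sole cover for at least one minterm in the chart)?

Round 0: 0000✓ 0001✓ 0010✓ 1000✓ 1101
Round 1: -000 00-0 000-
PIs = {-000, 00-0, 000-, 1101}
Coverage chart:
  m0: -000,00-0,000-
  m1: 000- ←essential
  m2: 00-0 ←essential
  m8: -000 ←essential
  m13: 1101 ←essential
Essential: -000, 00-0, 000-, 1101

4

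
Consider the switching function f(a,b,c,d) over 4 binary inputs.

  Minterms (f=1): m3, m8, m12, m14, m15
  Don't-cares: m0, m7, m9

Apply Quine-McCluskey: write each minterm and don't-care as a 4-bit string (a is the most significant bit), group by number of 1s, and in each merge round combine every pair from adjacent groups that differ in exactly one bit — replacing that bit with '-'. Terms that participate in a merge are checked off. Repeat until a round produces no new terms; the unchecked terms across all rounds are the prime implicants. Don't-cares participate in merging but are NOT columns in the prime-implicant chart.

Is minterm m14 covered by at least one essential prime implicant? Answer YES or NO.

size-2^0 implicants → 0000(✓)  0011(✓)  0111(✓)  1000(✓)  1001(✓)  1100(✓)  1110(✓)  1111(✓)
size-2^1 implicants → -000  -111  0-11  1-00  100-  11-0  111-
Unchecked terms (primes): -000, -111, 0-11, 1-00, 100-, 11-0, 111-
Minterm coverage:
  m3 ⊆ 0-11 [E]
  m8 ⊆ -000,1-00,100-
  m12 ⊆ 1-00,11-0
  m14 ⊆ 11-0,111-
  m15 ⊆ -111,111-
E = {0-11}

NO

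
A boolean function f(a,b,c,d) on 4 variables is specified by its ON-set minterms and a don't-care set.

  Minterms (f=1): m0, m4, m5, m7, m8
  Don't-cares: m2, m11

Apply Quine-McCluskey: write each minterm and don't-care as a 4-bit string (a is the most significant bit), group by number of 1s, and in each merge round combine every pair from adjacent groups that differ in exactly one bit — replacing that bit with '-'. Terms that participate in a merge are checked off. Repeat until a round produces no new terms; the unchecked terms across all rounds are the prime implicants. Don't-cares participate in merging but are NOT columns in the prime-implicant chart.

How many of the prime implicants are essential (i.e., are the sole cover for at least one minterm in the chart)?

2

size-2^0 implicants → 0000(✓)  0010(✓)  0100(✓)  0101(✓)  0111(✓)  1000(✓)  1011
size-2^1 implicants → -000  0-00  00-0  01-1  010-
Unchecked terms (primes): -000, 0-00, 00-0, 01-1, 010-, 1011
Minterm coverage:
  m0 ⊆ -000,0-00,00-0
  m4 ⊆ 0-00,010-
  m5 ⊆ 01-1,010-
  m7 ⊆ 01-1 [E]
  m8 ⊆ -000 [E]
E = {-000, 01-1}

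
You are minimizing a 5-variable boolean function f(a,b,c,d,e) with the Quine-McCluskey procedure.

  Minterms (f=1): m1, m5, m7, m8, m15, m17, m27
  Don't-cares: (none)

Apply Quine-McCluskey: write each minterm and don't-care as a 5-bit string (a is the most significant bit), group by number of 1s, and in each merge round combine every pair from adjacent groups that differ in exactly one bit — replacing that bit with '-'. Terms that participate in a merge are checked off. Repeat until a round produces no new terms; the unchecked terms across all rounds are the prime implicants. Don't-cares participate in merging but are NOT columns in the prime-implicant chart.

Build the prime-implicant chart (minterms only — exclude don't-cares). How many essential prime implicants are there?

[col 0] 00001*, 00101*, 00111*, 01000, 01111*, 10001*, 11011
[col 1] -0001, 0-111, 00-01, 001-1
Prime implicants: -0001, 0-111, 00-01, 001-1, 01000, 11011
PI chart (minterm → PIs covering it):
  1 | -0001,00-01
  5 | 00-01,001-1
  7 | 0-111,001-1
  8 | 01000  (sole → essential)
  15 | 0-111  (sole → essential)
  17 | -0001  (sole → essential)
  27 | 11011  (sole → essential)
Essential prime implicants: -0001, 0-111, 01000, 11011

4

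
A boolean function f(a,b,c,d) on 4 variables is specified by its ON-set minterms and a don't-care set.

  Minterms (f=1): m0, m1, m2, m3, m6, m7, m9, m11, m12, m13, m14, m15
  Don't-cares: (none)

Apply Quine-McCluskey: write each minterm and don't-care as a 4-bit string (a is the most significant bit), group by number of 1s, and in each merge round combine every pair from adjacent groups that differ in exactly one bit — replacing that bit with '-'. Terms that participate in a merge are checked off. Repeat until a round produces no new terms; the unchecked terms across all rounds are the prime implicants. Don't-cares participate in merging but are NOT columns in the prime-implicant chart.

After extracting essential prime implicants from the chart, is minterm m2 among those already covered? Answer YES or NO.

YES

[col 0] 0000*, 0001*, 0010*, 0011*, 0110*, 0111*, 1001*, 1011*, 1100*, 1101*, 1110*, 1111*
[col 1] -001*, -011*, -110*, -111*, 0-10*, 0-11*, 00-0*, 00-1*, 000-*, 001-*, 011-*, 1-01*, 1-11*, 10-1*, 11-0*, 11-1*, 110-*, 111-*
[col 2] --11, -0-1, -11-, 0-1-, 00--, 1--1, 11--
Prime implicants: --11, -0-1, -11-, 0-1-, 00--, 1--1, 11--
PI chart (minterm → PIs covering it):
  0 | 00--  (sole → essential)
  1 | -0-1,00--
  2 | 0-1-,00--
  3 | --11,-0-1,0-1-,00--
  6 | -11-,0-1-
  7 | --11,-11-,0-1-
  9 | -0-1,1--1
  11 | --11,-0-1,1--1
  12 | 11--  (sole → essential)
  13 | 1--1,11--
  14 | -11-,11--
  15 | --11,-11-,1--1,11--
Essential prime implicants: 00--, 11--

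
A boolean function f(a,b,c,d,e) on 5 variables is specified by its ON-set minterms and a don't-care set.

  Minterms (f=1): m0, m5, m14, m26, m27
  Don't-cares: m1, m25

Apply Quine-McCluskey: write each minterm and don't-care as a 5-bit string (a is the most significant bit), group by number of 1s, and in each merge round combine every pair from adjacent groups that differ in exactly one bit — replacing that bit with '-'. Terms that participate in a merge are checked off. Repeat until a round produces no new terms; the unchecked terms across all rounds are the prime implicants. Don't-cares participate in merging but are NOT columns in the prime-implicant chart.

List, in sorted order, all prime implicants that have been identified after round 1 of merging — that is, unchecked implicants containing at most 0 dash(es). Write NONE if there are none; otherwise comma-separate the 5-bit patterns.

Round 0: 00000✓ 00001✓ 00101✓ 01110 11001✓ 11010✓ 11011✓
Round 1: 00-01 0000- 110-1 1101-
PIs = {00-01, 0000-, 01110, 110-1, 1101-}

01110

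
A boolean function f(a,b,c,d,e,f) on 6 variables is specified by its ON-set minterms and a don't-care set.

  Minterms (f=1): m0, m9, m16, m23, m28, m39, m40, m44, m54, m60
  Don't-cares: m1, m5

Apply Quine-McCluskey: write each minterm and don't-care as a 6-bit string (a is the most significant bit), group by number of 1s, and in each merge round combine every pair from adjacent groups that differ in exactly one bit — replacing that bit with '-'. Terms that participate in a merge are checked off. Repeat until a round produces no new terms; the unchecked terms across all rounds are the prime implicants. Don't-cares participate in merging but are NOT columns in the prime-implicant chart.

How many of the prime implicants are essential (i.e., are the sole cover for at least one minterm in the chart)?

7

Round 0: 000000✓ 000001✓ 000101✓ 001001✓ 010000✓ 010111 011100✓ 100111 101000✓ 101100✓ 110110 111100✓
Round 1: -11100 0-0000 00-001 000-01 00000- 1-1100 101-00
PIs = {-11100, 0-0000, 00-001, 000-01, 00000-, 010111, 1-1100, 100111, 101-00, 110110}
Coverage chart:
  m0: 0-0000,00000-
  m9: 00-001 ←essential
  m16: 0-0000 ←essential
  m23: 010111 ←essential
  m28: -11100 ←essential
  m39: 100111 ←essential
  m40: 101-00 ←essential
  m44: 1-1100,101-00
  m54: 110110 ←essential
  m60: -11100,1-1100
Essential: -11100, 0-0000, 00-001, 010111, 100111, 101-00, 110110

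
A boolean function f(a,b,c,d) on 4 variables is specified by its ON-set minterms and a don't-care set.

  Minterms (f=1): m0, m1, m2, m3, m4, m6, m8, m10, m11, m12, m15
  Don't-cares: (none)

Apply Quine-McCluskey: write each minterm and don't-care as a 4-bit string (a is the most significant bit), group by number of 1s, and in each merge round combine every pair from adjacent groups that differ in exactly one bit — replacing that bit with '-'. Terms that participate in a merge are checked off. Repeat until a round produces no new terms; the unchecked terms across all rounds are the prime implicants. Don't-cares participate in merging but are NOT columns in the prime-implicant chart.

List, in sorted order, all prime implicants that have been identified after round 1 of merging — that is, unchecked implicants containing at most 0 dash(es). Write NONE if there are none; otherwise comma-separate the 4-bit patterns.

NONE

[col 0] 0000*, 0001*, 0010*, 0011*, 0100*, 0110*, 1000*, 1010*, 1011*, 1100*, 1111*
[col 1] -000*, -010*, -011*, -100*, 0-00*, 0-10*, 00-0*, 00-1*, 000-*, 001-*, 01-0*, 1-00*, 1-11, 10-0*, 101-*
[col 2] --00, -0-0, -01-, 0--0, 00--
Prime implicants: --00, -0-0, -01-, 0--0, 00--, 1-11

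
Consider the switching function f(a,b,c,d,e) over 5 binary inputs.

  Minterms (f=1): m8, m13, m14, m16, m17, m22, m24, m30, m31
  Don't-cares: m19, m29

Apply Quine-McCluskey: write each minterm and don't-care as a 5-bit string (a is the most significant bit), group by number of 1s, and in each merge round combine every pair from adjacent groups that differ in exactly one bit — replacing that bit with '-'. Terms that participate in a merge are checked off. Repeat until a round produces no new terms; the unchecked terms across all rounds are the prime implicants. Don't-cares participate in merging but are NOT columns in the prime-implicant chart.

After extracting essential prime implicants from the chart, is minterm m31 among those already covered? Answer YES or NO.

NO

size-2^0 implicants → 01000(✓)  01101(✓)  01110(✓)  10000(✓)  10001(✓)  10011(✓)  10110(✓)  11000(✓)  11101(✓)  11110(✓)  11111(✓)
size-2^1 implicants → -1000  -1101  -1110  1-000  1-110  100-1  1000-  111-1  1111-
Unchecked terms (primes): -1000, -1101, -1110, 1-000, 1-110, 100-1, 1000-, 111-1, 1111-
Minterm coverage:
  m8 ⊆ -1000 [E]
  m13 ⊆ -1101 [E]
  m14 ⊆ -1110 [E]
  m16 ⊆ 1-000,1000-
  m17 ⊆ 100-1,1000-
  m22 ⊆ 1-110 [E]
  m24 ⊆ -1000,1-000
  m30 ⊆ -1110,1-110,1111-
  m31 ⊆ 111-1,1111-
E = {-1000, -1101, -1110, 1-110}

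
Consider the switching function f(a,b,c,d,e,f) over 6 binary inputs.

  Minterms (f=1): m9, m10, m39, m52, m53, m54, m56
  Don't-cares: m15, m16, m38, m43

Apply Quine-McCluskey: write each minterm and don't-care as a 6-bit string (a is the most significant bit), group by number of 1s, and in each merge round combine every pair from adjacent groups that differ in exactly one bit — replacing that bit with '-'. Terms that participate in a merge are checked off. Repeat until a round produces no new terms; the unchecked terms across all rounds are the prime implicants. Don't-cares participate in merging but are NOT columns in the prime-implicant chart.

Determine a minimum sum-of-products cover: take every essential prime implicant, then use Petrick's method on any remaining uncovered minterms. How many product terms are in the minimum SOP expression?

size-2^0 implicants → 001001  001010  001111  010000  100110(✓)  100111(✓)  101011  110100(✓)  110101(✓)  110110(✓)  111000
size-2^1 implicants → 1-0110  10011-  1101-0  11010-
Unchecked terms (primes): 001001, 001010, 001111, 010000, 1-0110, 10011-, 101011, 1101-0, 11010-, 111000
Minterm coverage:
  m9 ⊆ 001001 [E]
  m10 ⊆ 001010 [E]
  m39 ⊆ 10011- [E]
  m52 ⊆ 1101-0,11010-
  m53 ⊆ 11010- [E]
  m54 ⊆ 1-0110,1101-0
  m56 ⊆ 111000 [E]
E = {001001, 001010, 10011-, 11010-, 111000}
Petrick residual → 1-0110
Cover = a'b'cd'e'f + a'b'cd'ef' + ac'def' + ab'c'de + abc'de' + abcd'e'f'  |cover|=6

6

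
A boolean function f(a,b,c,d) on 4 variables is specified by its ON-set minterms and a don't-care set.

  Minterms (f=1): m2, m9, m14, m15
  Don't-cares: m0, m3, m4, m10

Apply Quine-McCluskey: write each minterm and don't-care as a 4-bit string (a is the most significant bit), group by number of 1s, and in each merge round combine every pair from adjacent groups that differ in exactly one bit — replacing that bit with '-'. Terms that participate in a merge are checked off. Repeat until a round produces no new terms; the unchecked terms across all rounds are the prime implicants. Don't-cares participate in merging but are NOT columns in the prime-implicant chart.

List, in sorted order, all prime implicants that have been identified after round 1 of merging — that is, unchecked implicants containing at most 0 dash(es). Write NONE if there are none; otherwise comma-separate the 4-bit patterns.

1001

size-2^0 implicants → 0000(✓)  0010(✓)  0011(✓)  0100(✓)  1001  1010(✓)  1110(✓)  1111(✓)
size-2^1 implicants → -010  0-00  00-0  001-  1-10  111-
Unchecked terms (primes): -010, 0-00, 00-0, 001-, 1-10, 1001, 111-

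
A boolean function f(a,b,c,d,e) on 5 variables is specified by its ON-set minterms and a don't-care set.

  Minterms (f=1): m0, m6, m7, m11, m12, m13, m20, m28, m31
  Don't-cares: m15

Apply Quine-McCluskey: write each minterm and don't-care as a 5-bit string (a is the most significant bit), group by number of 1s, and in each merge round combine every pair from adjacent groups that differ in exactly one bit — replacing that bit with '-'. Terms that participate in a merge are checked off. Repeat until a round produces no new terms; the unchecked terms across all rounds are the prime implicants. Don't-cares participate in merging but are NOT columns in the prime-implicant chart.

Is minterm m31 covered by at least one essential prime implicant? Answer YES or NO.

size-2^0 implicants → 00000  00110(✓)  00111(✓)  01011(✓)  01100(✓)  01101(✓)  01111(✓)  10100(✓)  11100(✓)  11111(✓)
size-2^1 implicants → -1100  -1111  0-111  0011-  01-11  011-1  0110-  1-100
Unchecked terms (primes): -1100, -1111, 0-111, 00000, 0011-, 01-11, 011-1, 0110-, 1-100
Minterm coverage:
  m0 ⊆ 00000 [E]
  m6 ⊆ 0011- [E]
  m7 ⊆ 0-111,0011-
  m11 ⊆ 01-11 [E]
  m12 ⊆ -1100,0110-
  m13 ⊆ 011-1,0110-
  m20 ⊆ 1-100 [E]
  m28 ⊆ -1100,1-100
  m31 ⊆ -1111 [E]
E = {-1111, 00000, 0011-, 01-11, 1-100}

YES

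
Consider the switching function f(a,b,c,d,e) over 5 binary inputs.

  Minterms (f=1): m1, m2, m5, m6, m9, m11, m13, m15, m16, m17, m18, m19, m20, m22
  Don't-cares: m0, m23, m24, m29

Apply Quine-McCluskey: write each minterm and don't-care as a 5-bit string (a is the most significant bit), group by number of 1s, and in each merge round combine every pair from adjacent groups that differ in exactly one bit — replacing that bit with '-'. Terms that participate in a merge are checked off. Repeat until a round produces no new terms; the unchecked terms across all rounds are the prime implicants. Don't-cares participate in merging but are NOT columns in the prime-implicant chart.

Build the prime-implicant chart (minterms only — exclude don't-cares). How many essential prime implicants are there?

Round 0: 00000✓ 00001✓ 00010✓ 00101✓ 00110✓ 01001✓ 01011✓ 01101✓ 01111✓ 10000✓ 10001✓ 10010✓ 10011✓ 10100✓ 10110✓ 10111✓ 11000✓ 11101✓
Round 1: -0000✓ -0001✓ -0010✓ -0110✓ -1101 0-001✓ 0-101✓ 00-01✓ 00-10✓ 000-0✓ 0000-✓ 01-01✓ 01-11✓ 010-1✓ 011-1✓ 1-000 10-00✓ 10-10✓ 10-11✓ 100-0✓ 100-1✓ 1000-✓ 1001-✓ 101-0✓ 1011-✓
Round 2: -0-10 -00-0 -000- 0--01 01--1 10--0 10-1- 100--
PIs = {-0-10, -00-0, -000-, -1101, 0--01, 01--1, 1-000, 10--0, 10-1-, 100--}
Coverage chart:
  m1: -000-,0--01
  m2: -0-10,-00-0
  m5: 0--01 ←essential
  m6: -0-10 ←essential
  m9: 0--01,01--1
  m11: 01--1 ←essential
  m13: -1101,0--01,01--1
  m15: 01--1 ←essential
  m16: -00-0,-000-,1-000,10--0,100--
  m17: -000-,100--
  m18: -0-10,-00-0,10--0,10-1-,100--
  m19: 10-1-,100--
  m20: 10--0 ←essential
  m22: -0-10,10--0,10-1-
Essential: -0-10, 0--01, 01--1, 10--0

4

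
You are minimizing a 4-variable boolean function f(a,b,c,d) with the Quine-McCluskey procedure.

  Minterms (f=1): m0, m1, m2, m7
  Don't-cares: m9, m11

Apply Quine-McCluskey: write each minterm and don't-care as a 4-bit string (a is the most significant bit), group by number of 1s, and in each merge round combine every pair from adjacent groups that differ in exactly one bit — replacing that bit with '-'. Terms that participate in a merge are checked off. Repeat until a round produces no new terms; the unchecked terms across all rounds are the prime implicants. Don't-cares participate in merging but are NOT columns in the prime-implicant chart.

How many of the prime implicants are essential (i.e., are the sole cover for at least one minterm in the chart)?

2

size-2^0 implicants → 0000(✓)  0001(✓)  0010(✓)  0111  1001(✓)  1011(✓)
size-2^1 implicants → -001  00-0  000-  10-1
Unchecked terms (primes): -001, 00-0, 000-, 0111, 10-1
Minterm coverage:
  m0 ⊆ 00-0,000-
  m1 ⊆ -001,000-
  m2 ⊆ 00-0 [E]
  m7 ⊆ 0111 [E]
E = {00-0, 0111}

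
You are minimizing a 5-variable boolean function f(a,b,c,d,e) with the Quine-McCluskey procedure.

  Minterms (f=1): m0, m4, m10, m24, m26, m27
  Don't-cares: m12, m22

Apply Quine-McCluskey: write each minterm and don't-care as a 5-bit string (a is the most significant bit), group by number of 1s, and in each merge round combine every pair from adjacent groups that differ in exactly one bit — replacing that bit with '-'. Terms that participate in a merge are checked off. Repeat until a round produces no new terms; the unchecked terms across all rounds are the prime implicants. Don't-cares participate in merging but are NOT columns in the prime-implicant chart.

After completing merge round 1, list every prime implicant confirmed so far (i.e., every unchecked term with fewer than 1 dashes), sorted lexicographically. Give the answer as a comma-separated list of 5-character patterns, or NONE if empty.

Round 0: 00000✓ 00100✓ 01010✓ 01100✓ 10110 11000✓ 11010✓ 11011✓
Round 1: -1010 0-100 00-00 110-0 1101-
PIs = {-1010, 0-100, 00-00, 10110, 110-0, 1101-}

10110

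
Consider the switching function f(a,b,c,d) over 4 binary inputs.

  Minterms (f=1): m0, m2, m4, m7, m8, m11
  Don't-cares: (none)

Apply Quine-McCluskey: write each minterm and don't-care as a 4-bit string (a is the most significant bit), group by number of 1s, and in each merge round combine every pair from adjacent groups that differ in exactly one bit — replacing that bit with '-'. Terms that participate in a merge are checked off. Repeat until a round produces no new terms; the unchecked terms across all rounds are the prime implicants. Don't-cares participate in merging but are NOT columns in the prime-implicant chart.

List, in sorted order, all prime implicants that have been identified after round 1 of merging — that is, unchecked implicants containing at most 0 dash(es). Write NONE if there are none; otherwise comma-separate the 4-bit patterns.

[col 0] 0000*, 0010*, 0100*, 0111, 1000*, 1011
[col 1] -000, 0-00, 00-0
Prime implicants: -000, 0-00, 00-0, 0111, 1011

0111, 1011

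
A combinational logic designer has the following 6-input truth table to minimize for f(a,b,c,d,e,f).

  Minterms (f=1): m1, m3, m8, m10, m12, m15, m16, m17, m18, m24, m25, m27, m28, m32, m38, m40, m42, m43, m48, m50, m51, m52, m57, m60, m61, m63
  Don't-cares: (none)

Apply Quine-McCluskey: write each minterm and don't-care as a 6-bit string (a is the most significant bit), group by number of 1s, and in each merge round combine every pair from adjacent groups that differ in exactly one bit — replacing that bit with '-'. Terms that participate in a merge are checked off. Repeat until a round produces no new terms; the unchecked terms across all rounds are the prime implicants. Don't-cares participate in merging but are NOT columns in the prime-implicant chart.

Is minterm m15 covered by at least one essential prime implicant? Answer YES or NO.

size-2^0 implicants → 000001(✓)  000011(✓)  001000(✓)  001010(✓)  001100(✓)  001111  010000(✓)  010001(✓)  010010(✓)  011000(✓)  011001(✓)  011011(✓)  011100(✓)  100000(✓)  100110  101000(✓)  101010(✓)  101011(✓)  110000(✓)  110010(✓)  110011(✓)  110100(✓)  111001(✓)  111100(✓)  111101(✓)  111111(✓)
size-2^1 implicants → -01000(✓)  -01010(✓)  -10000(✓)  -10010(✓)  -11001  -11100  0-0001  0-1000(✓)  0-1100(✓)  0000-1  001-00(✓)  0010-0(✓)  01-000(✓)  01-001(✓)  0100-0(✓)  01000-(✓)  011-00(✓)  0110-1  01100-(✓)  1-0000  10-000  1010-0(✓)  10101-  11-100  110-00  1100-0(✓)  11001-  111-01  1111-1  11110-
size-2^2 implicants → -010-0  -100-0  0-1-00  01-00-
Unchecked terms (primes): -010-0, -100-0, -11001, -11100, 0-0001, 0-1-00, 0000-1, 001111, 01-00-, 0110-1, 1-0000, 10-000, 100110, 10101-, 11-100, 110-00, 11001-, 111-01, 1111-1, 11110-
Minterm coverage:
  m1 ⊆ 0-0001,0000-1
  m3 ⊆ 0000-1 [E]
  m8 ⊆ -010-0,0-1-00
  m10 ⊆ -010-0 [E]
  m12 ⊆ 0-1-00 [E]
  m15 ⊆ 001111 [E]
  m16 ⊆ -100-0,01-00-
  m17 ⊆ 0-0001,01-00-
  m18 ⊆ -100-0 [E]
  m24 ⊆ 0-1-00,01-00-
  m25 ⊆ -11001,01-00-,0110-1
  m27 ⊆ 0110-1 [E]
  m28 ⊆ -11100,0-1-00
  m32 ⊆ 1-0000,10-000
  m38 ⊆ 100110 [E]
  m40 ⊆ -010-0,10-000
  m42 ⊆ -010-0,10101-
  m43 ⊆ 10101- [E]
  m48 ⊆ -100-0,1-0000,110-00
  m50 ⊆ -100-0,11001-
  m51 ⊆ 11001- [E]
  m52 ⊆ 11-100,110-00
  m57 ⊆ -11001,111-01
  m60 ⊆ -11100,11-100,11110-
  m61 ⊆ 111-01,1111-1,11110-
  m63 ⊆ 1111-1 [E]
E = {-010-0, -100-0, 0-1-00, 0000-1, 001111, 0110-1, 100110, 10101-, 11001-, 1111-1}

YES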